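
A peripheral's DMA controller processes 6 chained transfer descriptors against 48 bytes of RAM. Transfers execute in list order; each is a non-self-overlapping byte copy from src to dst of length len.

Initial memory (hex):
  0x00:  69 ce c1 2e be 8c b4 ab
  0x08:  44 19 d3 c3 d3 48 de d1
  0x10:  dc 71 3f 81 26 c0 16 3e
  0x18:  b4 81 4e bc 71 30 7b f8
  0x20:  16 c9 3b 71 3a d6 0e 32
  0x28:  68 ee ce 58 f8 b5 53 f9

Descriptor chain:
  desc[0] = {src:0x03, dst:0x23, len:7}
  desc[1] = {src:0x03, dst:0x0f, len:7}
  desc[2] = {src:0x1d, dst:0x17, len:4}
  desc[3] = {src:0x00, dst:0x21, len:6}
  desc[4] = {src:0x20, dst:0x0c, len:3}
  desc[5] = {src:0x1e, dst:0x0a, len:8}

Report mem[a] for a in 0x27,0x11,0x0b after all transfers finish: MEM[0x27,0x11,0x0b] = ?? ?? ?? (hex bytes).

MEM[0x27,0x11,0x0b] = ab be f8

  after D0: wrote 7B at 0x23 = 2ebe8cb4ab4419
  after D1: wrote 7B at 0x0f = 2ebe8cb4ab4419
  after D2: wrote 4B at 0x17 = 307bf816
  after D3: wrote 6B at 0x21 = 69cec12ebe8c
  after D4: wrote 3B at 0x0c = 1669ce
  after D5: wrote 8B at 0x0a = 7bf81669cec12ebe
query mem[0x27]=0xab, mem[0x11]=0xbe, mem[0x0b]=0xf8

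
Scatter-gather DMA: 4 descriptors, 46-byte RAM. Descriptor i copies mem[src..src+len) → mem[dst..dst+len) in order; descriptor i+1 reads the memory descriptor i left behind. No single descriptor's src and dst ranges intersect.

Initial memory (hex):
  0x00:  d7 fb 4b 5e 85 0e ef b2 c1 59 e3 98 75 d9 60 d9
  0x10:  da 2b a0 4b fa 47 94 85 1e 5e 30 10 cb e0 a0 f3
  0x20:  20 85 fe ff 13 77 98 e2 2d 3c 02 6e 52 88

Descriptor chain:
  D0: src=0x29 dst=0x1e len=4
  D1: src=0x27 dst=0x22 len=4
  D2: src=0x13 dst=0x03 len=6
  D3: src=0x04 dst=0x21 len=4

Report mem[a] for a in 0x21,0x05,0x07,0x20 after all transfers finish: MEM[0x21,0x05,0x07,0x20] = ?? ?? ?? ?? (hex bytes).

MEM[0x21,0x05,0x07,0x20] = fa 47 85 6e

  after D0: wrote 4B at 0x1e = 3c026e52
  after D1: wrote 4B at 0x22 = e22d3c02
  after D2: wrote 6B at 0x03 = 4bfa4794851e
  after D3: wrote 4B at 0x21 = fa479485
query mem[0x21]=0xfa, mem[0x05]=0x47, mem[0x07]=0x85, mem[0x20]=0x6e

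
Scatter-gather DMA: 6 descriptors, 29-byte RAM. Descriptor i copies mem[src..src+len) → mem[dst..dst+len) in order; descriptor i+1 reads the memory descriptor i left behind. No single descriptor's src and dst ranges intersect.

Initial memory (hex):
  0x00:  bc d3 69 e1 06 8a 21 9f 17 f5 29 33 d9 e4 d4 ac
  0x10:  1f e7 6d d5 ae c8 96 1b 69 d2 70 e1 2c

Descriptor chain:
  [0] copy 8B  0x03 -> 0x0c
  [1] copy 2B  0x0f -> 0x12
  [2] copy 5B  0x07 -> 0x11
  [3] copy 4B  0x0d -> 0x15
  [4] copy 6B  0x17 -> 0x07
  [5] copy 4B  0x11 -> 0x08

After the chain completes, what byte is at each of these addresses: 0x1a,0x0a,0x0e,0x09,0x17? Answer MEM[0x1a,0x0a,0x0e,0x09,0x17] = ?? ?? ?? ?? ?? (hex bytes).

D0: mem[0x0c..0x13] <- [e1 06 8a 21 9f 17 f5 29]
D1: mem[0x12..0x13] <- [21 9f]
D2: mem[0x11..0x15] <- [9f 17 f5 29 33]
D3: mem[0x15..0x18] <- [06 8a 21 9f]
D4: mem[0x07..0x0c] <- [21 9f d2 70 e1 2c]
D5: mem[0x08..0x0b] <- [9f 17 f5 29]
query mem[0x1a]=0x70, mem[0x0a]=0xf5, mem[0x0e]=0x8a, mem[0x09]=0x17, mem[0x17]=0x21

MEM[0x1a,0x0a,0x0e,0x09,0x17] = 70 f5 8a 17 21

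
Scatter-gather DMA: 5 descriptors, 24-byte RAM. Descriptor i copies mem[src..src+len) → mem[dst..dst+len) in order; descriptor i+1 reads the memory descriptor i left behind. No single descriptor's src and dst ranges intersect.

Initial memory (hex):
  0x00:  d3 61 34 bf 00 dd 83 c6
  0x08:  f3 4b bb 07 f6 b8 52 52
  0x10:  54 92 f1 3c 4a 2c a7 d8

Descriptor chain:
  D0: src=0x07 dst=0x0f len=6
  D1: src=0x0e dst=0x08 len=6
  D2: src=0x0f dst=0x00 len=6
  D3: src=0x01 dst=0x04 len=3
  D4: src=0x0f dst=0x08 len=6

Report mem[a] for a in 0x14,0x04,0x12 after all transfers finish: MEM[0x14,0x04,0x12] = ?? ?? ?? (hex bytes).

  after D0: wrote 6B at 0x0f = c6f34bbb07f6
  after D1: wrote 6B at 0x08 = 52c6f34bbb07
  after D2: wrote 6B at 0x00 = c6f34bbb07f6
  after D3: wrote 3B at 0x04 = f34bbb
  after D4: wrote 6B at 0x08 = c6f34bbb07f6
query mem[0x14]=0xf6, mem[0x04]=0xf3, mem[0x12]=0xbb

MEM[0x14,0x04,0x12] = f6 f3 bb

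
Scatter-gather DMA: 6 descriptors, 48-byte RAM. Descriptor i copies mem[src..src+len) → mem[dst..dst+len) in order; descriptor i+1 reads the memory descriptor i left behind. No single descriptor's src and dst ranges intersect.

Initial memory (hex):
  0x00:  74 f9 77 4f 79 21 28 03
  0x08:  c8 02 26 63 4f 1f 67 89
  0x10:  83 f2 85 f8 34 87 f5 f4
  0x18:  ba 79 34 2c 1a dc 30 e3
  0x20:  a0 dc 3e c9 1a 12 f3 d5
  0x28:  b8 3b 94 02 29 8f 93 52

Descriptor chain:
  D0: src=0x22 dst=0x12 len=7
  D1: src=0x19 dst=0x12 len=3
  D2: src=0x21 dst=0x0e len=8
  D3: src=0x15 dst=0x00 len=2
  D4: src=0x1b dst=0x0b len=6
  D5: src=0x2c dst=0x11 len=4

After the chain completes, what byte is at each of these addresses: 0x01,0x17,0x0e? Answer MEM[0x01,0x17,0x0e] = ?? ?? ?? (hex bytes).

D0: mem[0x12..0x18] <- [3e c9 1a 12 f3 d5 b8]
D1: mem[0x12..0x14] <- [79 34 2c]
D2: mem[0x0e..0x15] <- [dc 3e c9 1a 12 f3 d5 b8]
D3: mem[0x00..0x01] <- [b8 f3]
D4: mem[0x0b..0x10] <- [2c 1a dc 30 e3 a0]
D5: mem[0x11..0x14] <- [29 8f 93 52]
query mem[0x01]=0xf3, mem[0x17]=0xd5, mem[0x0e]=0x30

MEM[0x01,0x17,0x0e] = f3 d5 30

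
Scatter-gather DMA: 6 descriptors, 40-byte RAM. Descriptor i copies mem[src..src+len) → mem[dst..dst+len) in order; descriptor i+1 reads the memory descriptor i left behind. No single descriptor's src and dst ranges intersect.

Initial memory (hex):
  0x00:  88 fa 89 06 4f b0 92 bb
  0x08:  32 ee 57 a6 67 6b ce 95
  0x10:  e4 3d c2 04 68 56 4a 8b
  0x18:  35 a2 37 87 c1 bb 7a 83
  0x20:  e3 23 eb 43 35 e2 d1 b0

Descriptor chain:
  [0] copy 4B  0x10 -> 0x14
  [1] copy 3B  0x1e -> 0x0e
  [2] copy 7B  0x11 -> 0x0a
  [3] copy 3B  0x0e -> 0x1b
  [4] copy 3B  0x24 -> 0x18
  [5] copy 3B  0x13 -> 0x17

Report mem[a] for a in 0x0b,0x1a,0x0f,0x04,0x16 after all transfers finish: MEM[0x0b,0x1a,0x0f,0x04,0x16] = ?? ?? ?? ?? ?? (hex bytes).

MEM[0x0b,0x1a,0x0f,0x04,0x16] = c2 d1 c2 4f c2

#0 dst[0x14+4] := {0xe4,0x3d,0xc2,0x04}
#1 dst[0x0e+3] := {0x7a,0x83,0xe3}
#2 dst[0x0a+7] := {0x3d,0xc2,0x04,0xe4,0x3d,0xc2,0x04}
#3 dst[0x1b+3] := {0x3d,0xc2,0x04}
#4 dst[0x18+3] := {0x35,0xe2,0xd1}
#5 dst[0x17+3] := {0x04,0xe4,0x3d}
query mem[0x0b]=0xc2, mem[0x1a]=0xd1, mem[0x0f]=0xc2, mem[0x04]=0x4f, mem[0x16]=0xc2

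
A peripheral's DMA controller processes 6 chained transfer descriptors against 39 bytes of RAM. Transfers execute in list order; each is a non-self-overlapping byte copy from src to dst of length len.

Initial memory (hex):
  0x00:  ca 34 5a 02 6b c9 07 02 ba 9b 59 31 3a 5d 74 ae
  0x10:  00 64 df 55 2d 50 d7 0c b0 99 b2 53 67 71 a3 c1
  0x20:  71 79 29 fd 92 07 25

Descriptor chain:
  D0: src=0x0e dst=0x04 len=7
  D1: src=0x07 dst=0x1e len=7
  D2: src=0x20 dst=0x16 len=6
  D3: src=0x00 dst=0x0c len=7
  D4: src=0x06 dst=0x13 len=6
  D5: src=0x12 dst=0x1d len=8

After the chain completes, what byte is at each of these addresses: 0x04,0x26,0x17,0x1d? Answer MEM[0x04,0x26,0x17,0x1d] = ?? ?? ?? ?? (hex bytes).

MEM[0x04,0x26,0x17,0x1d] = 74 25 2d 00

#0 dst[0x04+7] := {0x74,0xae,0x00,0x64,0xdf,0x55,0x2d}
#1 dst[0x1e+7] := {0x64,0xdf,0x55,0x2d,0x31,0x3a,0x5d}
#2 dst[0x16+6] := {0x55,0x2d,0x31,0x3a,0x5d,0x07}
#3 dst[0x0c+7] := {0xca,0x34,0x5a,0x02,0x74,0xae,0x00}
#4 dst[0x13+6] := {0x00,0x64,0xdf,0x55,0x2d,0x31}
#5 dst[0x1d+8] := {0x00,0x00,0x64,0xdf,0x55,0x2d,0x31,0x3a}
query mem[0x04]=0x74, mem[0x26]=0x25, mem[0x17]=0x2d, mem[0x1d]=0x00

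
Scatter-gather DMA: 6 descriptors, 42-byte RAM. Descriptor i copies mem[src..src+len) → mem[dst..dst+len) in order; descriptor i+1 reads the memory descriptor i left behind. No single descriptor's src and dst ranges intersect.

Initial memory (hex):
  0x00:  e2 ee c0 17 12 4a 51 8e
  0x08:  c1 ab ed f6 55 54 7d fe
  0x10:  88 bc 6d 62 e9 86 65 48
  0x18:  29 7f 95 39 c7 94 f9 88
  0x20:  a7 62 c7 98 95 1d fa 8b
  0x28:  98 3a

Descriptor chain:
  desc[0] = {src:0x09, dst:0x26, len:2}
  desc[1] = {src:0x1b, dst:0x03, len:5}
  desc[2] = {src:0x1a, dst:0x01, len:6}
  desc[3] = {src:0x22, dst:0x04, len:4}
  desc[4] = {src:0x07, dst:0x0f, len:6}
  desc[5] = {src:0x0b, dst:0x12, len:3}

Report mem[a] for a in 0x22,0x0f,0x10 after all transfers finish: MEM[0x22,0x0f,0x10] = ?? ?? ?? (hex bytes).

MEM[0x22,0x0f,0x10] = c7 1d c1

#0 dst[0x26+2] := {0xab,0xed}
#1 dst[0x03+5] := {0x39,0xc7,0x94,0xf9,0x88}
#2 dst[0x01+6] := {0x95,0x39,0xc7,0x94,0xf9,0x88}
#3 dst[0x04+4] := {0xc7,0x98,0x95,0x1d}
#4 dst[0x0f+6] := {0x1d,0xc1,0xab,0xed,0xf6,0x55}
#5 dst[0x12+3] := {0xf6,0x55,0x54}
query mem[0x22]=0xc7, mem[0x0f]=0x1d, mem[0x10]=0xc1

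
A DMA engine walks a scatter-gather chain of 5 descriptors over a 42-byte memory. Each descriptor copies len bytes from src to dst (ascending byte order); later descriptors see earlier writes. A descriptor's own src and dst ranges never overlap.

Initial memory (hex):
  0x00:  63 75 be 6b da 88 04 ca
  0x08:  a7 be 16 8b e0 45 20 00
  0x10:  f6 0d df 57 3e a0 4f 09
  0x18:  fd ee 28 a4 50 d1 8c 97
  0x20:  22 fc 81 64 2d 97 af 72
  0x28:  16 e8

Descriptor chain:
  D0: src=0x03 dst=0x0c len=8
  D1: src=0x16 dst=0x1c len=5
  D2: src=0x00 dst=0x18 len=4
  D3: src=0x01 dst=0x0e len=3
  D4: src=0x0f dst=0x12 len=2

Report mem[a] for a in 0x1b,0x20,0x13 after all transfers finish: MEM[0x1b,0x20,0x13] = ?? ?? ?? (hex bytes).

MEM[0x1b,0x20,0x13] = 6b 28 6b

  after D0: wrote 8B at 0x0c = 6bda8804caa7be16
  after D1: wrote 5B at 0x1c = 4f09fdee28
  after D2: wrote 4B at 0x18 = 6375be6b
  after D3: wrote 3B at 0x0e = 75be6b
  after D4: wrote 2B at 0x12 = be6b
query mem[0x1b]=0x6b, mem[0x20]=0x28, mem[0x13]=0x6b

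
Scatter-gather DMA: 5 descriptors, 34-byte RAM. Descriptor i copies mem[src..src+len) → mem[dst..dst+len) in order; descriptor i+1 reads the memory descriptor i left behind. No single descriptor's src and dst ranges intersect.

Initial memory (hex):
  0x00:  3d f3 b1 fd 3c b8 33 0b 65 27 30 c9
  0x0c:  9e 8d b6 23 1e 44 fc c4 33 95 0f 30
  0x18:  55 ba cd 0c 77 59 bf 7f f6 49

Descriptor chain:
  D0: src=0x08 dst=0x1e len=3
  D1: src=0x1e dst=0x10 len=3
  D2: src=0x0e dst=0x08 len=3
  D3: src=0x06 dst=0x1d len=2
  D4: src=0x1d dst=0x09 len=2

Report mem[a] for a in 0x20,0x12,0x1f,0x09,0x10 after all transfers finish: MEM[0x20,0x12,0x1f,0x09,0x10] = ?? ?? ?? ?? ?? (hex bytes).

  after D0: wrote 3B at 0x1e = 652730
  after D1: wrote 3B at 0x10 = 652730
  after D2: wrote 3B at 0x08 = b62365
  after D3: wrote 2B at 0x1d = 330b
  after D4: wrote 2B at 0x09 = 330b
query mem[0x20]=0x30, mem[0x12]=0x30, mem[0x1f]=0x27, mem[0x09]=0x33, mem[0x10]=0x65

MEM[0x20,0x12,0x1f,0x09,0x10] = 30 30 27 33 65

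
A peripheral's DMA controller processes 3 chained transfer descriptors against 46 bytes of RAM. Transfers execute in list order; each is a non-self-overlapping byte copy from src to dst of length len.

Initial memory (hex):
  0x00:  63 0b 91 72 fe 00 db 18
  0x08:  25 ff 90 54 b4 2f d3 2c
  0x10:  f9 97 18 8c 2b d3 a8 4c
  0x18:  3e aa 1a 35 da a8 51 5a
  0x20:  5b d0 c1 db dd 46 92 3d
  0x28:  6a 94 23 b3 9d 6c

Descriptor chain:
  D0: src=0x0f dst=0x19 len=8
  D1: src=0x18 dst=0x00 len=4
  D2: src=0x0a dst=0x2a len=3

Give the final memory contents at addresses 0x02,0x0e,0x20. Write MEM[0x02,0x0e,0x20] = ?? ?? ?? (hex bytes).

MEM[0x02,0x0e,0x20] = f9 d3 a8

[0] 0x0f->0x19 len=8 : 2c f9 97 18 8c 2b d3 a8
[1] 0x18->0x00 len=4 : 3e 2c f9 97
[2] 0x0a->0x2a len=3 : 90 54 b4
query mem[0x02]=0xf9, mem[0x0e]=0xd3, mem[0x20]=0xa8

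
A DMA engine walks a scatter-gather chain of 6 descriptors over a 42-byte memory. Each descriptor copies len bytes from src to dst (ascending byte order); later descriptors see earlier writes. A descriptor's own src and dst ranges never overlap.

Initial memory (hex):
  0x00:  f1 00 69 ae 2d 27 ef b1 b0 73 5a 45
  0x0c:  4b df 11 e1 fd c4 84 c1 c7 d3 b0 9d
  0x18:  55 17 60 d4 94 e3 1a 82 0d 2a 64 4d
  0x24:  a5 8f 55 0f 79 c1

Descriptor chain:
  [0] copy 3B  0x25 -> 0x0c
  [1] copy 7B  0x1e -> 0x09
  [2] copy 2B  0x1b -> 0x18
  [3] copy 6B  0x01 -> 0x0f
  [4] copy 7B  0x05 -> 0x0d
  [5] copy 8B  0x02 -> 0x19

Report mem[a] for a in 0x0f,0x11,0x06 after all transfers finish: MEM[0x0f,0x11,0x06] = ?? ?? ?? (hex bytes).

MEM[0x0f,0x11,0x06] = b1 1a ef

[0] 0x25->0x0c len=3 : 8f 55 0f
[1] 0x1e->0x09 len=7 : 1a 82 0d 2a 64 4d a5
[2] 0x1b->0x18 len=2 : d4 94
[3] 0x01->0x0f len=6 : 00 69 ae 2d 27 ef
[4] 0x05->0x0d len=7 : 27 ef b1 b0 1a 82 0d
[5] 0x02->0x19 len=8 : 69 ae 2d 27 ef b1 b0 1a
query mem[0x0f]=0xb1, mem[0x11]=0x1a, mem[0x06]=0xef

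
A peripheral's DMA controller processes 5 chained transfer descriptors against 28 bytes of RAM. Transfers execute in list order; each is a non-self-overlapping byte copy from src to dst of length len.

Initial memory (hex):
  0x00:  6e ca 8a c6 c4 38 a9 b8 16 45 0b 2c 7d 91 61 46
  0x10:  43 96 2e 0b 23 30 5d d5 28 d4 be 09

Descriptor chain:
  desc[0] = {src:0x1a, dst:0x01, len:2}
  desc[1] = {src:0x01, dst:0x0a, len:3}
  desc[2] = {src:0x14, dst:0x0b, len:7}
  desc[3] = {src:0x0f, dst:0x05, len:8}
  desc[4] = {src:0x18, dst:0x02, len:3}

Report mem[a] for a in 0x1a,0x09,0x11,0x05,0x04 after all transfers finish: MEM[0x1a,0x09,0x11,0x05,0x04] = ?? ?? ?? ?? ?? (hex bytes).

  after D0: wrote 2B at 0x01 = be09
  after D1: wrote 3B at 0x0a = be09c6
  after D2: wrote 7B at 0x0b = 23305dd528d4be
  after D3: wrote 8B at 0x05 = 28d4be2e0b23305d
  after D4: wrote 3B at 0x02 = 28d4be
query mem[0x1a]=0xbe, mem[0x09]=0x0b, mem[0x11]=0xbe, mem[0x05]=0x28, mem[0x04]=0xbe

MEM[0x1a,0x09,0x11,0x05,0x04] = be 0b be 28 be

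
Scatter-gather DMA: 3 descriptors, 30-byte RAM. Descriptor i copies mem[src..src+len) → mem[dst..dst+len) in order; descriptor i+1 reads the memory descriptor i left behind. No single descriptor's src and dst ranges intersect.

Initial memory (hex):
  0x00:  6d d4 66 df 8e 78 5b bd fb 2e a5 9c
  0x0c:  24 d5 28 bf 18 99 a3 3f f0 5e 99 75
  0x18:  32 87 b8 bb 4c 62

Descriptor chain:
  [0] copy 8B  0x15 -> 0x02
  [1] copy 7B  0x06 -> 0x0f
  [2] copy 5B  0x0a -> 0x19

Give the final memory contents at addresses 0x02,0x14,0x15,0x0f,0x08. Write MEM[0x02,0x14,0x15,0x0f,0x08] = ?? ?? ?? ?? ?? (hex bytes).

#0 dst[0x02+8] := {0x5e,0x99,0x75,0x32,0x87,0xb8,0xbb,0x4c}
#1 dst[0x0f+7] := {0x87,0xb8,0xbb,0x4c,0xa5,0x9c,0x24}
#2 dst[0x19+5] := {0xa5,0x9c,0x24,0xd5,0x28}
query mem[0x02]=0x5e, mem[0x14]=0x9c, mem[0x15]=0x24, mem[0x0f]=0x87, mem[0x08]=0xbb

MEM[0x02,0x14,0x15,0x0f,0x08] = 5e 9c 24 87 bb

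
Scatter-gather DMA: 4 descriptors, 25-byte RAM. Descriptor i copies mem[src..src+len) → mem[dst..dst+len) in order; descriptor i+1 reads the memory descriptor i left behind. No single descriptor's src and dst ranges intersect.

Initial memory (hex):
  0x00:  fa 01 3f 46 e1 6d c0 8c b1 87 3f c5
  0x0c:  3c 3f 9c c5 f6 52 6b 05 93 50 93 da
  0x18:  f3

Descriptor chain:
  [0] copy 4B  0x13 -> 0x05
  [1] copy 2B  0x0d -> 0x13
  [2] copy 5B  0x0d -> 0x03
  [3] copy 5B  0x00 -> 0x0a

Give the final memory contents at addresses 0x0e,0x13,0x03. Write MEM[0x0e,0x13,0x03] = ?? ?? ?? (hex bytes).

MEM[0x0e,0x13,0x03] = 9c 3f 3f

D0: mem[0x05..0x08] <- [05 93 50 93]
D1: mem[0x13..0x14] <- [3f 9c]
D2: mem[0x03..0x07] <- [3f 9c c5 f6 52]
D3: mem[0x0a..0x0e] <- [fa 01 3f 3f 9c]
query mem[0x0e]=0x9c, mem[0x13]=0x3f, mem[0x03]=0x3f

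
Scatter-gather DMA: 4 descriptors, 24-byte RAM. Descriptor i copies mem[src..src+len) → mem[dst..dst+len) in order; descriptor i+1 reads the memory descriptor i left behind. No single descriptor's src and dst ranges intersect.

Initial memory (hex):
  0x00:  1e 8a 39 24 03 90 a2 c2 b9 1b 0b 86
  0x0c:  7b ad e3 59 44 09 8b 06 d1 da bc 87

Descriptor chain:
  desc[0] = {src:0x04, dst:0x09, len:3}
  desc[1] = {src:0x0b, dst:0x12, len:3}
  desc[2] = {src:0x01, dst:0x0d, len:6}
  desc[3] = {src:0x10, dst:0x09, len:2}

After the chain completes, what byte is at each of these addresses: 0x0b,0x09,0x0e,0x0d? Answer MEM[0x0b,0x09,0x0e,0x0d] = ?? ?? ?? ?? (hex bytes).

MEM[0x0b,0x09,0x0e,0x0d] = a2 03 39 8a

D0: mem[0x09..0x0b] <- [03 90 a2]
D1: mem[0x12..0x14] <- [a2 7b ad]
D2: mem[0x0d..0x12] <- [8a 39 24 03 90 a2]
D3: mem[0x09..0x0a] <- [03 90]
query mem[0x0b]=0xa2, mem[0x09]=0x03, mem[0x0e]=0x39, mem[0x0d]=0x8a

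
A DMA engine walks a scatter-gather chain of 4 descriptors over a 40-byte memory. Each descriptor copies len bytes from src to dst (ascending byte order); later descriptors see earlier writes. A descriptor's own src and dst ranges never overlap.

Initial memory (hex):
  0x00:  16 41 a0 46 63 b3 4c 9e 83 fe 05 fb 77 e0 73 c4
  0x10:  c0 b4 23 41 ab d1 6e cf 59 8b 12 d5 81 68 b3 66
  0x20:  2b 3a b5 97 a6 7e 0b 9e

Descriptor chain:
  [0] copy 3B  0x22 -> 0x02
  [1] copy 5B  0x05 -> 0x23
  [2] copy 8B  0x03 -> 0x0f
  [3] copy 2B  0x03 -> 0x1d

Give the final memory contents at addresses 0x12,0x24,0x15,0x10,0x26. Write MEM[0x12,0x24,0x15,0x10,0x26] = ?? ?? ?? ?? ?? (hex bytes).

MEM[0x12,0x24,0x15,0x10,0x26] = 4c 4c fe a6 83

  after D0: wrote 3B at 0x02 = b597a6
  after D1: wrote 5B at 0x23 = b34c9e83fe
  after D2: wrote 8B at 0x0f = 97a6b34c9e83fe05
  after D3: wrote 2B at 0x1d = 97a6
query mem[0x12]=0x4c, mem[0x24]=0x4c, mem[0x15]=0xfe, mem[0x10]=0xa6, mem[0x26]=0x83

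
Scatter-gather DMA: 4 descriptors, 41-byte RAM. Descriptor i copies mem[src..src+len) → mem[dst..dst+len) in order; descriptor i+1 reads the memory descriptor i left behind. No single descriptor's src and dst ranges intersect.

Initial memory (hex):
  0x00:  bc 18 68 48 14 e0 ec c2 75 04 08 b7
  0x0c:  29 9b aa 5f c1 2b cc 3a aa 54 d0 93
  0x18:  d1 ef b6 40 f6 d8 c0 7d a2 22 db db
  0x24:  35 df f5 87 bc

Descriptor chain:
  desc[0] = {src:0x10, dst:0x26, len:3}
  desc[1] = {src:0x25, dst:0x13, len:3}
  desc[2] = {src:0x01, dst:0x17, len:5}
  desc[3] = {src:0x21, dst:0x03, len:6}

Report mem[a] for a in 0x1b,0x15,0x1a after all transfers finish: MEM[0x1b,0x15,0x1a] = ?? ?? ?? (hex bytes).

  after D0: wrote 3B at 0x26 = c12bcc
  after D1: wrote 3B at 0x13 = dfc12b
  after D2: wrote 5B at 0x17 = 18684814e0
  after D3: wrote 6B at 0x03 = 22dbdb35dfc1
query mem[0x1b]=0xe0, mem[0x15]=0x2b, mem[0x1a]=0x14

MEM[0x1b,0x15,0x1a] = e0 2b 14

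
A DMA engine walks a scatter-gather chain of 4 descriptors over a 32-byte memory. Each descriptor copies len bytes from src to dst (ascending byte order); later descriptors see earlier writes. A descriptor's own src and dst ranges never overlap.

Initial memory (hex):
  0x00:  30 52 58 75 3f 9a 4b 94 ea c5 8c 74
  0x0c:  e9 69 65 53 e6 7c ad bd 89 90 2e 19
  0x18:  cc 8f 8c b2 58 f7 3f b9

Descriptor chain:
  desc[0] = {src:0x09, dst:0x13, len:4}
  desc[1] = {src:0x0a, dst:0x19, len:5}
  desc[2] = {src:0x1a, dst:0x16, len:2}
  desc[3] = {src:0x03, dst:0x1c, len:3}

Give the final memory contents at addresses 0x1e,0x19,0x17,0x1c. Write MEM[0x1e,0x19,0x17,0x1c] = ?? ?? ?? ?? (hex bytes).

MEM[0x1e,0x19,0x17,0x1c] = 9a 8c e9 75

#0 dst[0x13+4] := {0xc5,0x8c,0x74,0xe9}
#1 dst[0x19+5] := {0x8c,0x74,0xe9,0x69,0x65}
#2 dst[0x16+2] := {0x74,0xe9}
#3 dst[0x1c+3] := {0x75,0x3f,0x9a}
query mem[0x1e]=0x9a, mem[0x19]=0x8c, mem[0x17]=0xe9, mem[0x1c]=0x75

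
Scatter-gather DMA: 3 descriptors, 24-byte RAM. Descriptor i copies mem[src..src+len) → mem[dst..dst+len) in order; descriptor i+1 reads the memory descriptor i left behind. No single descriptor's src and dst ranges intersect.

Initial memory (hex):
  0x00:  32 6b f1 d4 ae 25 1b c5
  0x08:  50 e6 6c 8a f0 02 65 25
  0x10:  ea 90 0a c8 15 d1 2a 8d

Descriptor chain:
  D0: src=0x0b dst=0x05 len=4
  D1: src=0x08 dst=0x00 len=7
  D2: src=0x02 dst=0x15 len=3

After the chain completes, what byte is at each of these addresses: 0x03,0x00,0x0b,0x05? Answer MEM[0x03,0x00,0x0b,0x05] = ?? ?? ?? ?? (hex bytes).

MEM[0x03,0x00,0x0b,0x05] = 8a 65 8a 02

  after D0: wrote 4B at 0x05 = 8af00265
  after D1: wrote 7B at 0x00 = 65e66c8af00265
  after D2: wrote 3B at 0x15 = 6c8af0
query mem[0x03]=0x8a, mem[0x00]=0x65, mem[0x0b]=0x8a, mem[0x05]=0x02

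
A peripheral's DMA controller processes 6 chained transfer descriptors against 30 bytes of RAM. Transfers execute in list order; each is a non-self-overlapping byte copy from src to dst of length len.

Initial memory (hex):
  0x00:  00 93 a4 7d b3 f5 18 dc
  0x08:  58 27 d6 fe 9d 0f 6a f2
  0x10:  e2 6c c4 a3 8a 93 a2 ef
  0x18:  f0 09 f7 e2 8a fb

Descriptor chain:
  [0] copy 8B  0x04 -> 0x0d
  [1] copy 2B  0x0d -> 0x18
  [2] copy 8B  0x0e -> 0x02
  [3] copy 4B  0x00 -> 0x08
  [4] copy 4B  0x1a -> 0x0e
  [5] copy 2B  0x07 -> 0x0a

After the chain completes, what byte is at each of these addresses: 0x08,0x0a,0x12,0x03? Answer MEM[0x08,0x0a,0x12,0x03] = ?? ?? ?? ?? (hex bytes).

MEM[0x08,0x0a,0x12,0x03] = 00 d6 27 18

D0: mem[0x0d..0x14] <- [b3 f5 18 dc 58 27 d6 fe]
D1: mem[0x18..0x19] <- [b3 f5]
D2: mem[0x02..0x09] <- [f5 18 dc 58 27 d6 fe 93]
D3: mem[0x08..0x0b] <- [00 93 f5 18]
D4: mem[0x0e..0x11] <- [f7 e2 8a fb]
D5: mem[0x0a..0x0b] <- [d6 00]
query mem[0x08]=0x00, mem[0x0a]=0xd6, mem[0x12]=0x27, mem[0x03]=0x18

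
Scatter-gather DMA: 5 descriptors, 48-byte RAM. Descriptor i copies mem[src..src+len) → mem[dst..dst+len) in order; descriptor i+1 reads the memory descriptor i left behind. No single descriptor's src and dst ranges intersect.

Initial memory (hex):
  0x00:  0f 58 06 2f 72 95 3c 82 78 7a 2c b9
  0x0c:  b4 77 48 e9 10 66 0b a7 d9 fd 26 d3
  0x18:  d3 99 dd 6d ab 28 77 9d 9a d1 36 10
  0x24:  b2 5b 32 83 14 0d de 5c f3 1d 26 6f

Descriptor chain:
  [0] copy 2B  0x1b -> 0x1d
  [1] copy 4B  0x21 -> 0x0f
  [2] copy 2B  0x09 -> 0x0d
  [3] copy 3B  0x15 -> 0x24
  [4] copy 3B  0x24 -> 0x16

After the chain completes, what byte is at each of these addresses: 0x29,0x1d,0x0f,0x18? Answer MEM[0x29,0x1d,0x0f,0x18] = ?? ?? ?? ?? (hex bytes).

MEM[0x29,0x1d,0x0f,0x18] = 0d 6d d1 d3

#0 dst[0x1d+2] := {0x6d,0xab}
#1 dst[0x0f+4] := {0xd1,0x36,0x10,0xb2}
#2 dst[0x0d+2] := {0x7a,0x2c}
#3 dst[0x24+3] := {0xfd,0x26,0xd3}
#4 dst[0x16+3] := {0xfd,0x26,0xd3}
query mem[0x29]=0x0d, mem[0x1d]=0x6d, mem[0x0f]=0xd1, mem[0x18]=0xd3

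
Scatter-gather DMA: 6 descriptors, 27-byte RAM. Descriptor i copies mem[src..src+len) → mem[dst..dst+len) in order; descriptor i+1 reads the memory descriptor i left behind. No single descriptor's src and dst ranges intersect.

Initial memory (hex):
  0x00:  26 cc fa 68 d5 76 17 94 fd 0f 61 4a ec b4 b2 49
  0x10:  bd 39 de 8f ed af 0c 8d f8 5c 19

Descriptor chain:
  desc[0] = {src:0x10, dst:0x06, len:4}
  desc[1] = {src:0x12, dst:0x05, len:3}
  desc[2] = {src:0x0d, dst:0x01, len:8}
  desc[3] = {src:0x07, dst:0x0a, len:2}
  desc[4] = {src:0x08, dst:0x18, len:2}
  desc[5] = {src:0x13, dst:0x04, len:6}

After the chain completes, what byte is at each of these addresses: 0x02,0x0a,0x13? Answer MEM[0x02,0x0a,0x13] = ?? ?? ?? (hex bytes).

MEM[0x02,0x0a,0x13] = b2 8f 8f

[0] 0x10->0x06 len=4 : bd 39 de 8f
[1] 0x12->0x05 len=3 : de 8f ed
[2] 0x0d->0x01 len=8 : b4 b2 49 bd 39 de 8f ed
[3] 0x07->0x0a len=2 : 8f ed
[4] 0x08->0x18 len=2 : ed 8f
[5] 0x13->0x04 len=6 : 8f ed af 0c 8d ed
query mem[0x02]=0xb2, mem[0x0a]=0x8f, mem[0x13]=0x8f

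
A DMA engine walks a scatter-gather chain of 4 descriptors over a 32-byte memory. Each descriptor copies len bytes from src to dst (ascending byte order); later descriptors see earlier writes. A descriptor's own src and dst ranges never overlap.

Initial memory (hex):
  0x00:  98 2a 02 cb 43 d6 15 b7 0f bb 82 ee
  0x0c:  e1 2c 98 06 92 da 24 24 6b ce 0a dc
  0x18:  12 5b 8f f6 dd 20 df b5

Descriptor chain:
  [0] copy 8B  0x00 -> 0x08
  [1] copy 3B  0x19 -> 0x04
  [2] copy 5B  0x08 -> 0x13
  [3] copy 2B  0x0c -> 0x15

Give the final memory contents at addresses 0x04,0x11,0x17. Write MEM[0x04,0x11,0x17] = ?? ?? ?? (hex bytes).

MEM[0x04,0x11,0x17] = 5b da 43

#0 dst[0x08+8] := {0x98,0x2a,0x02,0xcb,0x43,0xd6,0x15,0xb7}
#1 dst[0x04+3] := {0x5b,0x8f,0xf6}
#2 dst[0x13+5] := {0x98,0x2a,0x02,0xcb,0x43}
#3 dst[0x15+2] := {0x43,0xd6}
query mem[0x04]=0x5b, mem[0x11]=0xda, mem[0x17]=0x43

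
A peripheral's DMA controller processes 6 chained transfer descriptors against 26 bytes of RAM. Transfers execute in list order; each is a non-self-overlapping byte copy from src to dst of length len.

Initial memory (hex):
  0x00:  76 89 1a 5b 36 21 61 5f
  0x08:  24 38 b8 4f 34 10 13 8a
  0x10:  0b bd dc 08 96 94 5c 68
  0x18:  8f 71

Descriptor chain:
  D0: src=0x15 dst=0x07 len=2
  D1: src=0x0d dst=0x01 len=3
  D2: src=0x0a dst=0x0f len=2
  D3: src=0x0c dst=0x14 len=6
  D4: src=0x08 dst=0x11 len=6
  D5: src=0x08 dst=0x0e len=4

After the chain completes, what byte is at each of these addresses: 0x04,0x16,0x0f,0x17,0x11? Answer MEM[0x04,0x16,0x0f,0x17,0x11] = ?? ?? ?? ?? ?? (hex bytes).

MEM[0x04,0x16,0x0f,0x17,0x11] = 36 10 38 b8 4f

[0] 0x15->0x07 len=2 : 94 5c
[1] 0x0d->0x01 len=3 : 10 13 8a
[2] 0x0a->0x0f len=2 : b8 4f
[3] 0x0c->0x14 len=6 : 34 10 13 b8 4f bd
[4] 0x08->0x11 len=6 : 5c 38 b8 4f 34 10
[5] 0x08->0x0e len=4 : 5c 38 b8 4f
query mem[0x04]=0x36, mem[0x16]=0x10, mem[0x0f]=0x38, mem[0x17]=0xb8, mem[0x11]=0x4f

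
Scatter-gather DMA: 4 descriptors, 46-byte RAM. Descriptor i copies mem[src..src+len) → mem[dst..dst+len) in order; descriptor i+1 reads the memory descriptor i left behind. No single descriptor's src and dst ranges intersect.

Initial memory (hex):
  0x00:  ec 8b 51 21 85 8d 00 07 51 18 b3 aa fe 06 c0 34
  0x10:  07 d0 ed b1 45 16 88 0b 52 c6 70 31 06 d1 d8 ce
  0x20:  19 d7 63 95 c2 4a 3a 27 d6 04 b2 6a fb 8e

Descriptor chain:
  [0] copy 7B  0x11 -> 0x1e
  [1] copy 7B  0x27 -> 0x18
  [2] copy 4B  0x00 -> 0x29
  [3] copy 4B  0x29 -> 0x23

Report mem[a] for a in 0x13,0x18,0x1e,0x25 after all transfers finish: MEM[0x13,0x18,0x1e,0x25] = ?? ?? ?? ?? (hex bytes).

MEM[0x13,0x18,0x1e,0x25] = b1 27 8e 51

[0] 0x11->0x1e len=7 : d0 ed b1 45 16 88 0b
[1] 0x27->0x18 len=7 : 27 d6 04 b2 6a fb 8e
[2] 0x00->0x29 len=4 : ec 8b 51 21
[3] 0x29->0x23 len=4 : ec 8b 51 21
query mem[0x13]=0xb1, mem[0x18]=0x27, mem[0x1e]=0x8e, mem[0x25]=0x51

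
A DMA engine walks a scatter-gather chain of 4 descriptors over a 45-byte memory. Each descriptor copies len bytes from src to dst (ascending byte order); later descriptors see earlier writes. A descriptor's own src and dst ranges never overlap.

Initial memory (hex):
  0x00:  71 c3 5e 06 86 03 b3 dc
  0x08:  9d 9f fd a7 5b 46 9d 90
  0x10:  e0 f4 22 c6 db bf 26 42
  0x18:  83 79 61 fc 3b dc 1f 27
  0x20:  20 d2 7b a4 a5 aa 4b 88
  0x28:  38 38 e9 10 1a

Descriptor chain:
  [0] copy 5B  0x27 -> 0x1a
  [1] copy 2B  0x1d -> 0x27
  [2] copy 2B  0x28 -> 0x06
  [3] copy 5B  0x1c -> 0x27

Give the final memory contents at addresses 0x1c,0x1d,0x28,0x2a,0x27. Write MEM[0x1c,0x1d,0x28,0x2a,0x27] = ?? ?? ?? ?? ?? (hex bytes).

#0 dst[0x1a+5] := {0x88,0x38,0x38,0xe9,0x10}
#1 dst[0x27+2] := {0xe9,0x10}
#2 dst[0x06+2] := {0x10,0x38}
#3 dst[0x27+5] := {0x38,0xe9,0x10,0x27,0x20}
query mem[0x1c]=0x38, mem[0x1d]=0xe9, mem[0x28]=0xe9, mem[0x2a]=0x27, mem[0x27]=0x38

MEM[0x1c,0x1d,0x28,0x2a,0x27] = 38 e9 e9 27 38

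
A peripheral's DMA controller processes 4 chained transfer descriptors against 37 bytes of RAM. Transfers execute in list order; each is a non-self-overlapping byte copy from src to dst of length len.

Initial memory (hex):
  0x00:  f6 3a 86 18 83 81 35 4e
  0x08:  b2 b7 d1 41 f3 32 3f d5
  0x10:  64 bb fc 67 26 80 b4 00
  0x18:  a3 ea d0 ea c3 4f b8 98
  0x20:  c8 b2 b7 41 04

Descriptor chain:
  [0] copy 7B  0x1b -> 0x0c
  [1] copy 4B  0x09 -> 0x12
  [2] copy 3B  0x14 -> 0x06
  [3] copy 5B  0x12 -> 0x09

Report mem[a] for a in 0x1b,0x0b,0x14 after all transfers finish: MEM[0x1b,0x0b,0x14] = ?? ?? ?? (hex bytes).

  after D0: wrote 7B at 0x0c = eac34fb898c8b2
  after D1: wrote 4B at 0x12 = b7d141ea
  after D2: wrote 3B at 0x06 = 41eab4
  after D3: wrote 5B at 0x09 = b7d141eab4
query mem[0x1b]=0xea, mem[0x0b]=0x41, mem[0x14]=0x41

MEM[0x1b,0x0b,0x14] = ea 41 41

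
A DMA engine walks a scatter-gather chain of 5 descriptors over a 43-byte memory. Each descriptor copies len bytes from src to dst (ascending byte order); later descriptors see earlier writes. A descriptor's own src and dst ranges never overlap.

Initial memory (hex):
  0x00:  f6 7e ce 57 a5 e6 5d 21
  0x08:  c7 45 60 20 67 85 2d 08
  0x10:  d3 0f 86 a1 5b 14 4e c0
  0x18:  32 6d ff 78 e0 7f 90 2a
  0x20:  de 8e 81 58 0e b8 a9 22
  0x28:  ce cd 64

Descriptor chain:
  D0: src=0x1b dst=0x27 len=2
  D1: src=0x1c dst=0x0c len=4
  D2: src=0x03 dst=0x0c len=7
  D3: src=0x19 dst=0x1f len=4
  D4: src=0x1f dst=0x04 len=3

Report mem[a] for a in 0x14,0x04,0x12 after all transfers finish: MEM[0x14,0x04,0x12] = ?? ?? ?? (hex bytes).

MEM[0x14,0x04,0x12] = 5b 6d 45

D0: mem[0x27..0x28] <- [78 e0]
D1: mem[0x0c..0x0f] <- [e0 7f 90 2a]
D2: mem[0x0c..0x12] <- [57 a5 e6 5d 21 c7 45]
D3: mem[0x1f..0x22] <- [6d ff 78 e0]
D4: mem[0x04..0x06] <- [6d ff 78]
query mem[0x14]=0x5b, mem[0x04]=0x6d, mem[0x12]=0x45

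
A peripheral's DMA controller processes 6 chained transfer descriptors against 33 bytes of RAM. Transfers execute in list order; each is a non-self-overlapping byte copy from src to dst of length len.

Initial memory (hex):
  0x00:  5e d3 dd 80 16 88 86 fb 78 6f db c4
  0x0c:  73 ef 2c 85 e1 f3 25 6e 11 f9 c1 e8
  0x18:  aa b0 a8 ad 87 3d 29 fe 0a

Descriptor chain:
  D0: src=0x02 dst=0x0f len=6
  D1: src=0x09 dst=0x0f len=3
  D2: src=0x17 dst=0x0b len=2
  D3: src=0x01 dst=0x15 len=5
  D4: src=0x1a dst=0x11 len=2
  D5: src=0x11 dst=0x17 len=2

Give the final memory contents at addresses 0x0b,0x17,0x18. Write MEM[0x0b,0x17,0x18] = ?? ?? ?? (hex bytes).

MEM[0x0b,0x17,0x18] = e8 a8 ad

  after D0: wrote 6B at 0x0f = dd80168886fb
  after D1: wrote 3B at 0x0f = 6fdbc4
  after D2: wrote 2B at 0x0b = e8aa
  after D3: wrote 5B at 0x15 = d3dd801688
  after D4: wrote 2B at 0x11 = a8ad
  after D5: wrote 2B at 0x17 = a8ad
query mem[0x0b]=0xe8, mem[0x17]=0xa8, mem[0x18]=0xad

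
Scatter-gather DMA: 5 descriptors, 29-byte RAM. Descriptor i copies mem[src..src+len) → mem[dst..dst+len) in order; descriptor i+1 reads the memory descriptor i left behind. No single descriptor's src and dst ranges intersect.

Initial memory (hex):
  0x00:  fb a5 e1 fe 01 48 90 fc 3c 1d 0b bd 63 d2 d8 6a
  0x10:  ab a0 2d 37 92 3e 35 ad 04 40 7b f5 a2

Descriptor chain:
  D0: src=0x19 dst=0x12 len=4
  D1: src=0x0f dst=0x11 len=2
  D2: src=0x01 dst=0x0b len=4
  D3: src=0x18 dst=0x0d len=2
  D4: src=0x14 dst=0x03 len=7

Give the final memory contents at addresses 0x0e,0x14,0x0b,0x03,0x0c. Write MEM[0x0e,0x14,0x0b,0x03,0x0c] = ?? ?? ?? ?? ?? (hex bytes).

MEM[0x0e,0x14,0x0b,0x03,0x0c] = 40 f5 a5 f5 e1

#0 dst[0x12+4] := {0x40,0x7b,0xf5,0xa2}
#1 dst[0x11+2] := {0x6a,0xab}
#2 dst[0x0b+4] := {0xa5,0xe1,0xfe,0x01}
#3 dst[0x0d+2] := {0x04,0x40}
#4 dst[0x03+7] := {0xf5,0xa2,0x35,0xad,0x04,0x40,0x7b}
query mem[0x0e]=0x40, mem[0x14]=0xf5, mem[0x0b]=0xa5, mem[0x03]=0xf5, mem[0x0c]=0xe1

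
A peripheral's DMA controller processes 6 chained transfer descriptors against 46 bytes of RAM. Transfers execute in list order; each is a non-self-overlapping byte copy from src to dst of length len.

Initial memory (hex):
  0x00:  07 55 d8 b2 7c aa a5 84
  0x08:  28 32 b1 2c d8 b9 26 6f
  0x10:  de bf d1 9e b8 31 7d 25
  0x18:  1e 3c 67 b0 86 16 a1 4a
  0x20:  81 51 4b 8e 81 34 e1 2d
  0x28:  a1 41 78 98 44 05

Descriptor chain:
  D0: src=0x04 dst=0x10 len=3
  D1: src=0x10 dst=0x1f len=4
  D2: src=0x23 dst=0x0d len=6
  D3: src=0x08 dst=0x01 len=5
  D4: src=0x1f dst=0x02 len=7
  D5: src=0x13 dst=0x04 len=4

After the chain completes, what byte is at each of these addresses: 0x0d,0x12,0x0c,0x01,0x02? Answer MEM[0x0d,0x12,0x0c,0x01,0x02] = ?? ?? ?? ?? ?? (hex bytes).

MEM[0x0d,0x12,0x0c,0x01,0x02] = 8e a1 d8 28 7c

#0 dst[0x10+3] := {0x7c,0xaa,0xa5}
#1 dst[0x1f+4] := {0x7c,0xaa,0xa5,0x9e}
#2 dst[0x0d+6] := {0x8e,0x81,0x34,0xe1,0x2d,0xa1}
#3 dst[0x01+5] := {0x28,0x32,0xb1,0x2c,0xd8}
#4 dst[0x02+7] := {0x7c,0xaa,0xa5,0x9e,0x8e,0x81,0x34}
#5 dst[0x04+4] := {0x9e,0xb8,0x31,0x7d}
query mem[0x0d]=0x8e, mem[0x12]=0xa1, mem[0x0c]=0xd8, mem[0x01]=0x28, mem[0x02]=0x7c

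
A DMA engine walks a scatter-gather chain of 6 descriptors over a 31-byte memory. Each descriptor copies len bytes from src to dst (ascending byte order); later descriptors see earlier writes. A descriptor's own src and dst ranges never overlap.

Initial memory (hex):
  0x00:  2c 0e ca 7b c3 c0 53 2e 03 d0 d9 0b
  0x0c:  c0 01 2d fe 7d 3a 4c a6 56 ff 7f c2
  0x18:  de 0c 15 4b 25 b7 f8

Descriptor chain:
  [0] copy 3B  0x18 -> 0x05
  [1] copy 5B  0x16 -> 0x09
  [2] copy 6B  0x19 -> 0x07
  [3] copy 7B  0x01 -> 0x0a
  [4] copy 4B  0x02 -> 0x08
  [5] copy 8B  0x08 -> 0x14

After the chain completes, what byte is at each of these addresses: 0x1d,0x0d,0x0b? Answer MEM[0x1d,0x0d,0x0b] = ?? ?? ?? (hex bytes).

  after D0: wrote 3B at 0x05 = de0c15
  after D1: wrote 5B at 0x09 = 7fc2de0c15
  after D2: wrote 6B at 0x07 = 0c154b25b7f8
  after D3: wrote 7B at 0x0a = 0eca7bc3de0c0c
  after D4: wrote 4B at 0x08 = ca7bc3de
  after D5: wrote 8B at 0x14 = ca7bc3de7bc3de0c
query mem[0x1d]=0xb7, mem[0x0d]=0xc3, mem[0x0b]=0xde

MEM[0x1d,0x0d,0x0b] = b7 c3 de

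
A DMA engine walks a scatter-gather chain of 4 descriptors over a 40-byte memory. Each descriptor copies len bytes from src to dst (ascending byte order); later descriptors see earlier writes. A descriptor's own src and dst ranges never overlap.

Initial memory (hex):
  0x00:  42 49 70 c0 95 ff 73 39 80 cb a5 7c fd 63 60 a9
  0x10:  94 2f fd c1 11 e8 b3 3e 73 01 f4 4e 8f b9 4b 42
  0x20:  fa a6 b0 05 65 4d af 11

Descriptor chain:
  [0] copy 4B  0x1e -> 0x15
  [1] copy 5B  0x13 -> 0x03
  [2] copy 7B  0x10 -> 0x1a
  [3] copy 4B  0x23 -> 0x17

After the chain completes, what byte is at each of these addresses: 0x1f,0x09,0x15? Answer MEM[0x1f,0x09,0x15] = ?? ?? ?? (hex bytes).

#0 dst[0x15+4] := {0x4b,0x42,0xfa,0xa6}
#1 dst[0x03+5] := {0xc1,0x11,0x4b,0x42,0xfa}
#2 dst[0x1a+7] := {0x94,0x2f,0xfd,0xc1,0x11,0x4b,0x42}
#3 dst[0x17+4] := {0x05,0x65,0x4d,0xaf}
query mem[0x1f]=0x4b, mem[0x09]=0xcb, mem[0x15]=0x4b

MEM[0x1f,0x09,0x15] = 4b cb 4b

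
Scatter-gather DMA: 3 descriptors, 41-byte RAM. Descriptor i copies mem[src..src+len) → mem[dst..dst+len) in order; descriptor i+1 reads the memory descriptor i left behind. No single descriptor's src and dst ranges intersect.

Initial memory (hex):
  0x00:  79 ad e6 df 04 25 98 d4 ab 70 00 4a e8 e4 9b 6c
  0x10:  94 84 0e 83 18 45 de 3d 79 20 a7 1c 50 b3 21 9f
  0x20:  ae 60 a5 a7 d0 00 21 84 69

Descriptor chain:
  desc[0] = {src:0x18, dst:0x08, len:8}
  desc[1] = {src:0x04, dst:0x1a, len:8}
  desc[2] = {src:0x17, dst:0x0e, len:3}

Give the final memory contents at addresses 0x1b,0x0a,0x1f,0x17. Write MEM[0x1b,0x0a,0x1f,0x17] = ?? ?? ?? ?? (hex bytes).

MEM[0x1b,0x0a,0x1f,0x17] = 25 a7 20 3d

D0: mem[0x08..0x0f] <- [79 20 a7 1c 50 b3 21 9f]
D1: mem[0x1a..0x21] <- [04 25 98 d4 79 20 a7 1c]
D2: mem[0x0e..0x10] <- [3d 79 20]
query mem[0x1b]=0x25, mem[0x0a]=0xa7, mem[0x1f]=0x20, mem[0x17]=0x3d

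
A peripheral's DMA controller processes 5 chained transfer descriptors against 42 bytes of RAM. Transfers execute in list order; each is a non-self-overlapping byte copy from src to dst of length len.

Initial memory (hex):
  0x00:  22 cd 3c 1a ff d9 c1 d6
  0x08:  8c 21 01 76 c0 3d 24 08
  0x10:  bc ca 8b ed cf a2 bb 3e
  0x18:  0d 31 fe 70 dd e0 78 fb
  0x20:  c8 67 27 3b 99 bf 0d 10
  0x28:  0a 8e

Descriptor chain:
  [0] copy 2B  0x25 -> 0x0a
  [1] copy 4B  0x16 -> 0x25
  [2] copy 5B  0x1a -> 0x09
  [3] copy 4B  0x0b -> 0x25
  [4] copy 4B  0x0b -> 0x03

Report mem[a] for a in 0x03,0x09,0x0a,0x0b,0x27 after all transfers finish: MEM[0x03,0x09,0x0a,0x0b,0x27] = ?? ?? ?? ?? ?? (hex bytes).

  after D0: wrote 2B at 0x0a = bf0d
  after D1: wrote 4B at 0x25 = bb3e0d31
  after D2: wrote 5B at 0x09 = fe70dde078
  after D3: wrote 4B at 0x25 = dde07824
  after D4: wrote 4B at 0x03 = dde07824
query mem[0x03]=0xdd, mem[0x09]=0xfe, mem[0x0a]=0x70, mem[0x0b]=0xdd, mem[0x27]=0x78

MEM[0x03,0x09,0x0a,0x0b,0x27] = dd fe 70 dd 78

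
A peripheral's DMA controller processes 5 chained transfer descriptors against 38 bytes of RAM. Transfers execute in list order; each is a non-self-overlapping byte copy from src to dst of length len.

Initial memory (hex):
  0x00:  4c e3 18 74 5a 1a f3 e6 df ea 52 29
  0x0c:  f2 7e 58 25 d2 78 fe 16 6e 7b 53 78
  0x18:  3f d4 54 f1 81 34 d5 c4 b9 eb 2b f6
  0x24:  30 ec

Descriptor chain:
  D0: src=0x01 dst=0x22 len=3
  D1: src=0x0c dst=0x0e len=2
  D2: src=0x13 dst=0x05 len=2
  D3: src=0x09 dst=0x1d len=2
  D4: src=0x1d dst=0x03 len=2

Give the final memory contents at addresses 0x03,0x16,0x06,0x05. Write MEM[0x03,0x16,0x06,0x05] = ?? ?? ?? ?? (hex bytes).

MEM[0x03,0x16,0x06,0x05] = ea 53 6e 16

D0: mem[0x22..0x24] <- [e3 18 74]
D1: mem[0x0e..0x0f] <- [f2 7e]
D2: mem[0x05..0x06] <- [16 6e]
D3: mem[0x1d..0x1e] <- [ea 52]
D4: mem[0x03..0x04] <- [ea 52]
query mem[0x03]=0xea, mem[0x16]=0x53, mem[0x06]=0x6e, mem[0x05]=0x16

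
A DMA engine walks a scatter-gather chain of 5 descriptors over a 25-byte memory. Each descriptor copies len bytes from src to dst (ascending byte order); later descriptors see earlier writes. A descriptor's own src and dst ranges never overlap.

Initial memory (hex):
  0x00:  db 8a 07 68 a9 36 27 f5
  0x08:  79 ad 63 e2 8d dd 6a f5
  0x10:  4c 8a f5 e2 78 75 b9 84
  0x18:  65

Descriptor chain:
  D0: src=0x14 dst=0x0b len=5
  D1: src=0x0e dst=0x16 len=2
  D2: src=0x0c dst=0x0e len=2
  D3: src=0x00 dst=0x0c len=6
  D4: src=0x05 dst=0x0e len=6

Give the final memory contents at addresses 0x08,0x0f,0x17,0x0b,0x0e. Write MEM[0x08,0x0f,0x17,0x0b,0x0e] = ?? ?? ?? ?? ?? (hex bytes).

MEM[0x08,0x0f,0x17,0x0b,0x0e] = 79 27 65 78 36

[0] 0x14->0x0b len=5 : 78 75 b9 84 65
[1] 0x0e->0x16 len=2 : 84 65
[2] 0x0c->0x0e len=2 : 75 b9
[3] 0x00->0x0c len=6 : db 8a 07 68 a9 36
[4] 0x05->0x0e len=6 : 36 27 f5 79 ad 63
query mem[0x08]=0x79, mem[0x0f]=0x27, mem[0x17]=0x65, mem[0x0b]=0x78, mem[0x0e]=0x36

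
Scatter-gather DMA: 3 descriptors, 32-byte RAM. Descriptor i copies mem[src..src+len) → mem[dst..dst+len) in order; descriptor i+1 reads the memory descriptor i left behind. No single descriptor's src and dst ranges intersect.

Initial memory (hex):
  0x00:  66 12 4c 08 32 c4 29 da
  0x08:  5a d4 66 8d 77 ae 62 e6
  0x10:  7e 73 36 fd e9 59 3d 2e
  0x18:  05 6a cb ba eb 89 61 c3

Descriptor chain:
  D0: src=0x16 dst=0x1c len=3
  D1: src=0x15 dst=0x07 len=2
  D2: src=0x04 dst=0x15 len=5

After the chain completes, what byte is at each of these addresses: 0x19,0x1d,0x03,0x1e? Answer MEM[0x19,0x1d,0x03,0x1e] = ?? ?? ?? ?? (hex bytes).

#0 dst[0x1c+3] := {0x3d,0x2e,0x05}
#1 dst[0x07+2] := {0x59,0x3d}
#2 dst[0x15+5] := {0x32,0xc4,0x29,0x59,0x3d}
query mem[0x19]=0x3d, mem[0x1d]=0x2e, mem[0x03]=0x08, mem[0x1e]=0x05

MEM[0x19,0x1d,0x03,0x1e] = 3d 2e 08 05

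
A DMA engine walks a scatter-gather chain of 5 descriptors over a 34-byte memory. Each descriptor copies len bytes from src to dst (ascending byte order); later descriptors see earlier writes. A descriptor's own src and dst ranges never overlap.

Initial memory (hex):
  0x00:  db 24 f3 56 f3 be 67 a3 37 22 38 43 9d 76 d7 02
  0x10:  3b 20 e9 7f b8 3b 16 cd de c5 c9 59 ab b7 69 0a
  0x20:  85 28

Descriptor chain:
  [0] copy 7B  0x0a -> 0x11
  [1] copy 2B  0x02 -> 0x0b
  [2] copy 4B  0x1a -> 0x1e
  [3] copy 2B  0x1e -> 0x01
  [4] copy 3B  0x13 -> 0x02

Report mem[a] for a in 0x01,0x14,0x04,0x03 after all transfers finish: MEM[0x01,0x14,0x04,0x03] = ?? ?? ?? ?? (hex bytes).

MEM[0x01,0x14,0x04,0x03] = c9 76 d7 76

D0: mem[0x11..0x17] <- [38 43 9d 76 d7 02 3b]
D1: mem[0x0b..0x0c] <- [f3 56]
D2: mem[0x1e..0x21] <- [c9 59 ab b7]
D3: mem[0x01..0x02] <- [c9 59]
D4: mem[0x02..0x04] <- [9d 76 d7]
query mem[0x01]=0xc9, mem[0x14]=0x76, mem[0x04]=0xd7, mem[0x03]=0x76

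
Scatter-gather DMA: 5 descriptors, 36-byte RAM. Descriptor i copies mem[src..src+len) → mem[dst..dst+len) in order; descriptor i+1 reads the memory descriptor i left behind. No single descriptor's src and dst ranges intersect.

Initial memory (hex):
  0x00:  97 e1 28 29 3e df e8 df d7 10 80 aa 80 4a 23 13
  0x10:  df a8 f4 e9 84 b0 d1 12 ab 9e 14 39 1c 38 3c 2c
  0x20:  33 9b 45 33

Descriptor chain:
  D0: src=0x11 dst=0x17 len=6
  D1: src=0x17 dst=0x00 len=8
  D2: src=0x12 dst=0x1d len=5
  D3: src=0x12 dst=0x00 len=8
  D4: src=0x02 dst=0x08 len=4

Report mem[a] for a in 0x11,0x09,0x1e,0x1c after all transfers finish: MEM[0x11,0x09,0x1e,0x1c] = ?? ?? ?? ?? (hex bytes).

MEM[0x11,0x09,0x1e,0x1c] = a8 b0 e9 d1

  after D0: wrote 6B at 0x17 = a8f4e984b0d1
  after D1: wrote 8B at 0x00 = a8f4e984b0d1383c
  after D2: wrote 5B at 0x1d = f4e984b0d1
  after D3: wrote 8B at 0x00 = f4e984b0d1a8f4e9
  after D4: wrote 4B at 0x08 = 84b0d1a8
query mem[0x11]=0xa8, mem[0x09]=0xb0, mem[0x1e]=0xe9, mem[0x1c]=0xd1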